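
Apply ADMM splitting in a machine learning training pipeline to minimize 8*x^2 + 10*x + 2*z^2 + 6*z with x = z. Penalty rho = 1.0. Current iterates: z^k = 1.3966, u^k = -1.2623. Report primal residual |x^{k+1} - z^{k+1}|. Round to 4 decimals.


ADMM iteration with rho = 1.0, z^k = 1.3966, u^k = -1.2623
Step 1: x-update.
Minimize 8*x^2 + 10*x + (1.0/2)*(x - 1.3966 - 1.2623)^2
FOC: (2*8 + 1.0)*x = -10 + 1.0*(1.3966 + 1.2623)
x^{k+1} = -0.4318
Step 2: z-update.
Minimize 2*z^2 + 6*z + (1.0/2)*(-0.4318 - z - 1.2623)^2
FOC: (2*2 + 1.0)*z = -6 + 1.0*(-0.4318 - 1.2623)
z^{k+1} = -1.5388
Step 3: u-update.
u^{k+1} = -1.2623 - 0.4318 + 1.5388 = -0.1553
Step 4: Primal residual = |-0.4318 + 1.5388| = 1.107


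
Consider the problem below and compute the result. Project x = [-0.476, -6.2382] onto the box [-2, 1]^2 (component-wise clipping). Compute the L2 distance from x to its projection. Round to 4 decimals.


Project each component onto [-2, 1].
clip(-0.476) = -0.476, clip(-6.2382) = -2.0
Projection = [-0.476, -2.0]
Squared diffs: [0.0, 17.9623]
Distance = sqrt(17.9623) = 4.2382


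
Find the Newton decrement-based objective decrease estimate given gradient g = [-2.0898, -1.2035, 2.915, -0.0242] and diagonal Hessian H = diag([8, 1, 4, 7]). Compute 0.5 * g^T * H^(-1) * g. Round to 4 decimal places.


Step 1: H is diagonal, so H^(-1) * g = [-0.2612, -1.2035, 0.7288, -0.0035].
Step 2: g^T H^(-1) g = sum_i g_i^2 / H_ii
  = (-2.0898)^2/8 + (-1.2035)^2/1 + (2.915)^2/4 + (-0.0242)^2/7
  = 0.5459 + 1.4484 + 2.1243 + 0.0001 = 4.1187
Step 3: Objective decrease = 0.5 * g^T H^(-1) g = 2.0594


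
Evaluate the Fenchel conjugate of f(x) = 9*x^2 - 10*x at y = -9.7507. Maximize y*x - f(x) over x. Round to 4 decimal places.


f*(y) = sup_x {y*x - a*x^2 - b*x} = sup_x {(y-b)*x - a*x^2}
FOC: (y - b) - 2a*x = 0 => x* = (y - b)/(2a)
x* = (-9.7507 + 10)/(2*9) = 0.0139
f*(-9.7507) = (y-b)^2/(4a) = (-9.7507 + 10)^2/(4*9)
= 0.0622/36 = 0.0017


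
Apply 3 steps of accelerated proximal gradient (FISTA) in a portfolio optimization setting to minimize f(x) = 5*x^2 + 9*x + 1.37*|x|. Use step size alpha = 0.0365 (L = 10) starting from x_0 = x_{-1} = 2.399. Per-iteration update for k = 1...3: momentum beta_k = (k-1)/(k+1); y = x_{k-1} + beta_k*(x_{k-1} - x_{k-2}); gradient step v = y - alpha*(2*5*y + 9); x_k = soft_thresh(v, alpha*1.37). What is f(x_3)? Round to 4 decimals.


FISTA on f(x) = 5*x^2 + 9*x + 1.37*|x|
L = 10, alpha = 0.0365
Iteration 1: beta = 0.0, y = 2.399 + 0.0*(2.399 - 2.399) = 2.399
  grad(y) = 32.99, v = y - alpha*grad = 1.1949
  prox(v) = soft_thresh(1.1949, 0.05) = 1.1449
Iteration 2: beta = 0.3333, y = 1.1449 + 0.3333*(1.1449 - 2.399) = 0.7268
  grad(y) = 16.2681, v = y - alpha*grad = 0.133
  prox(v) = soft_thresh(0.133, 0.05) = 0.083
Iteration 3: beta = 0.5, y = 0.083 + 0.5*(0.083 - 1.1449) = -0.4479
  grad(y) = 4.521, v = y - alpha*grad = -0.6129
  prox(v) = soft_thresh(-0.6129, 0.05) = -0.5629
f(x_3) = 5*(-0.5629)^2 + 9*(-0.5629) + 1.37*|-0.5629| = -2.7107


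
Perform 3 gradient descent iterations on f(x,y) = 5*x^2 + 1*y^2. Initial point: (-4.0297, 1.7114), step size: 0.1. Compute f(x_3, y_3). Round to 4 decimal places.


Gradient descent on f(x,y) = 5*x^2 + 1*y^2.
Starting point: (-4.0297, 1.7114), alpha = 0.1
Step 1: grad_x = 2*5*-4.0297 = -40.297, grad_y = 2*1*1.7114 = 3.4228
  x_1 = -4.0297 - 0.1*-40.297 = 0.0
  y_1 = 1.7114 - 0.1*3.4228 = 1.3691
Step 2: grad_x = 2*5*0.0 = 0.0, grad_y = 2*1*1.3691 = 2.7382
  x_2 = 0.0 - 0.1*0.0 = 0.0
  y_2 = 1.3691 - 0.1*2.7382 = 1.0953
Step 3: grad_x = 2*5*0.0 = 0.0, grad_y = 2*1*1.0953 = 2.1906
  x_3 = 0.0 - 0.1*0.0 = 0.0
  y_3 = 1.0953 - 0.1*2.1906 = 0.8762
f(0.0, 0.8762) = 5*0.0^2 + 1*0.8762^2 = 0.7678


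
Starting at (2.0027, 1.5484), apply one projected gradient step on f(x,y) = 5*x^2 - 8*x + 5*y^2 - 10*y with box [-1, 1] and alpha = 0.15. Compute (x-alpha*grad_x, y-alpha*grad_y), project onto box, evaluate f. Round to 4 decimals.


Step 1: Compute gradient at (2.0027, 1.5484).
grad_x = 2*5*2.0027 - 8 = 12.027
grad_y = 2*5*1.5484 - 10 = 5.484
Step 2: Gradient step.
x_raw = 2.0027 - 0.15*12.027 = 0.1987
y_raw = 1.5484 - 0.15*5.484 = 0.7258
Step 3: Project onto [-1, 1].
x_proj = clip(0.1987) = 0.1987
y_proj = clip(0.7258) = 0.7258
Step 4: Evaluate f.
f(0.1987, 0.7258) = -6.016


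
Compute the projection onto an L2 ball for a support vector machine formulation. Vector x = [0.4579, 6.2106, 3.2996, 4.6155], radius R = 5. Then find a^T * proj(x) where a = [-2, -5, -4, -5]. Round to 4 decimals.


Step 1: Compute ||x|| (intermediates to 6 decimals).
||x|| = sqrt(0.4579^2 + 6.2106^2 + 3.2996^2 + 4.6155^2) = 8.424454
Step 2: Project.
Since ||x|| > R, scale = R/||x|| = 5/8.424454 = 0.59351, proj(x) = scale * x
proj(x) = [0.271768, 3.686053, 1.958346, 2.739345]
Step 3: Dot product.
a^T * proj(x) = -2*0.271768 - 5*3.686053 - 4*1.958346 - 5*2.739345 = -40.5039


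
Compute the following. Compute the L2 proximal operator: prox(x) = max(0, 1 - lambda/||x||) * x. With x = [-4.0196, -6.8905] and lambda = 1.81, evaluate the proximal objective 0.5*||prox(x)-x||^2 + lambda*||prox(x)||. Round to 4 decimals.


Step 1: Compute ||x||.
||x|| = 7.9772
Step 2: Compute scaling factor.
scale = max(0, 1 - 1.81/7.9772) = 0.7731
Step 3: prox(x) = [-3.1076, -5.3271]
||prox(x)|| = 6.1672
Step 4: Proximal objective.
0.5*||prox-x||^2 = 1.6381
lambda*||prox|| = 11.1626
Total = 12.8007


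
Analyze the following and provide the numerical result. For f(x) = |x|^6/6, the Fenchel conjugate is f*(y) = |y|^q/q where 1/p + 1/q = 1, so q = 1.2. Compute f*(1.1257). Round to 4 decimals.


The conjugate exponent q satisfies 1/p + 1/q = 1.
p = 6, so q = 6/(6 - 1) = 1.2
|y|^q = 1.1257^1.2 = 1.1527
f*(1.1257) = 1.1527 / 1.2 = 0.9606


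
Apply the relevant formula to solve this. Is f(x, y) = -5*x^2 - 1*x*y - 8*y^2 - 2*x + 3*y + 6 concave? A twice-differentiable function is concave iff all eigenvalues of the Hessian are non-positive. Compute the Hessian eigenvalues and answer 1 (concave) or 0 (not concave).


The Hessian of f(x,y) = -5*x^2 - 1*x*y - 8*y^2 - 2*x + 3*y + 6 is:
H = [[-10, -1], [-1, -16]]
Trace = -10 - 16 = -26
Determinant = -10*-16 - (-1)^2 = 159
Discriminant = (-26)^2 - 4*159 = 40.0
Eigenvalues: lambda_1 = -16.1623, lambda_2 = -9.8377
The function is concave.

1


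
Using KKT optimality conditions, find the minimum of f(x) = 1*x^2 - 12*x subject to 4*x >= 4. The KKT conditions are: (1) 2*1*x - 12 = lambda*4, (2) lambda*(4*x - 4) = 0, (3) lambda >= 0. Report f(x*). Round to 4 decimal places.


Step 1: Try lambda = 0 (constraint inactive).
Stationarity: 2*1*x - 12 = 0
x* = 12/(2*1) = 6.0
Check constraint: 4*6.0 = 24.0 >= 4 -- satisfied.
Step 2: Compute optimal value.
f(x*) = 1*6.0^2 - 12*6.0 = -36.0


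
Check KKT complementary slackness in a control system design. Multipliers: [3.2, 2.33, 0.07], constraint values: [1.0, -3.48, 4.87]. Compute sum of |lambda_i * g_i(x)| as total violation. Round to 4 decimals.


KKT complementary slackness check:
lambda_1 * g_1 = 3.2 * 1.0 = 3.2
lambda_2 * g_2 = 2.33 * -3.48 = -8.1084
lambda_3 * g_3 = 0.07 * 4.87 = 0.3409
Total violation = 3.2 + 8.1084 + 0.3409 = 11.6493


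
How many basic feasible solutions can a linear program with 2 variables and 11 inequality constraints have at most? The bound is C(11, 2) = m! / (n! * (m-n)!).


Each vertex corresponds to some choice of n active constraints out of m, so the number of vertices is at most C(m, n) = m! / (n!(m-n)!).
m = 11, n = 2
Numerator: 11 * 10
Denominator: 2! = 2
C(11, 2) = 55


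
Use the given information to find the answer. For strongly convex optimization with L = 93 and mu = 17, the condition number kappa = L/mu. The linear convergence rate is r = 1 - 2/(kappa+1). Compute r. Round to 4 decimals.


Step 1: Compute the condition number.
kappa = L/mu = 93/17 = 5.4706
Step 2: Compute the convergence rate.
r = 1 - 2/(kappa + 1) = 1 - 2*mu/(L + mu) = (L - mu)/(L + mu) = 76/110 = 0.6909


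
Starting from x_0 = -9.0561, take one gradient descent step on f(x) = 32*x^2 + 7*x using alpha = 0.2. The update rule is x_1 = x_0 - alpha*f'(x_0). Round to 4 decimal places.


We compute the gradient at x_0 and apply the update.
f'(x) = 64*x + 7
f'(-9.0561) = 64*-9.0561 + 7 = -572.5904
x_1 = -9.0561 - 0.2*-572.5904 = 105.462


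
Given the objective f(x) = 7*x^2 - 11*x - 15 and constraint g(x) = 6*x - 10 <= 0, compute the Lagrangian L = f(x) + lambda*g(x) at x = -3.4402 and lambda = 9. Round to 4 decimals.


Step 1: Evaluate f(x).
f(-3.4402) = 7*(-3.4402)^2 - 11*(-3.4402) - 15 = 105.687
Step 2: Evaluate g(x).
g(-3.4402) = 6*-3.4402 - 10 = -30.6412
Step 3: Compute Lagrangian.
L = 105.687 + 9*-30.6412 = -170.0838


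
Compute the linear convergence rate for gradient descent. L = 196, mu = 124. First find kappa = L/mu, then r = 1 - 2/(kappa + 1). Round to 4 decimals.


Step 1: Compute the condition number.
kappa = L/mu = 196/124 = 1.5806
Step 2: Compute the convergence rate.
r = 1 - 2/(kappa + 1) = 1 - 2*mu/(L + mu) = (L - mu)/(L + mu) = 72/320 = 0.225


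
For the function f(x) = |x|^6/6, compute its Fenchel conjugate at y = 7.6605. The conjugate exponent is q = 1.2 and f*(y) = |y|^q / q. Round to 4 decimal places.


The conjugate exponent q satisfies 1/p + 1/q = 1.
p = 6, so q = 6/(6 - 1) = 1.2
|y|^q = 7.6605^1.2 = 11.5109
f*(7.6605) = 11.5109 / 1.2 = 9.5924


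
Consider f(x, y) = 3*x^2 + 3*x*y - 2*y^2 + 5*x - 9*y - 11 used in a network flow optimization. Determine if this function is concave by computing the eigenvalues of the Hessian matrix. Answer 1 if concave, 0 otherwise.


The Hessian of f(x,y) = 3*x^2 + 3*x*y - 2*y^2 + 5*x - 9*y - 11 is:
H = [[6, 3], [3, -4]]
Trace = 6 - 4 = 2
Determinant = 6*-4 - (3)^2 = -33
Discriminant = (2)^2 - 4*-33 = 136.0
Eigenvalues: lambda_1 = -4.831, lambda_2 = 6.831
The function is not concave.

0


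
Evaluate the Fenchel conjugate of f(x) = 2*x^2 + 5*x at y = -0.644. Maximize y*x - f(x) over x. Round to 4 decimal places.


f*(y) = sup_x {y*x - a*x^2 - b*x} = sup_x {(y-b)*x - a*x^2}
FOC: (y - b) - 2a*x = 0 => x* = (y - b)/(2a)
x* = (-0.644 - 5)/(2*2) = -1.411
f*(-0.644) = (y-b)^2/(4a) = (-0.644 - 5)^2/(4*2)
= 31.8547/8 = 3.9818


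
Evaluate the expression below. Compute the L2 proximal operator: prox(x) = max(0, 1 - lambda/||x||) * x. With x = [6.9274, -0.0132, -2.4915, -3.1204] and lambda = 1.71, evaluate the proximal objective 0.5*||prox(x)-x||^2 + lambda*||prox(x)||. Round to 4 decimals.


Step 1: Compute ||x||.
||x|| = 7.9958
Step 2: Compute scaling factor.
scale = max(0, 1 - 1.71/7.9958) = 0.7861
Step 3: prox(x) = [5.4459, -0.0104, -1.9587, -2.4531]
||prox(x)|| = 6.2858
Step 4: Proximal objective.
0.5*||prox-x||^2 = 1.4621
lambda*||prox|| = 10.7487
Total = 12.2108


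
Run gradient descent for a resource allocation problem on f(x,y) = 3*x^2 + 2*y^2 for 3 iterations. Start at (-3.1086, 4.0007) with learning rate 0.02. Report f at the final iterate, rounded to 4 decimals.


Gradient descent on f(x,y) = 3*x^2 + 2*y^2.
Starting point: (-3.1086, 4.0007), alpha = 0.02
Step 1: grad_x = 2*3*-3.1086 = -18.6516, grad_y = 2*2*4.0007 = 16.0028
  x_1 = -3.1086 - 0.02*-18.6516 = -2.7356
  y_1 = 4.0007 - 0.02*16.0028 = 3.6806
Step 2: grad_x = 2*3*-2.7356 = -16.4134, grad_y = 2*2*3.6806 = 14.7226
  x_2 = -2.7356 - 0.02*-16.4134 = -2.4073
  y_2 = 3.6806 - 0.02*14.7226 = 3.3862
Step 3: grad_x = 2*3*-2.4073 = -14.4438, grad_y = 2*2*3.3862 = 13.5448
  x_3 = -2.4073 - 0.02*-14.4438 = -2.1184
  y_3 = 3.3862 - 0.02*13.5448 = 3.1153
f(-2.1184, 3.1153) = 3*(-2.1184)^2 + 2*3.1153^2 = 32.8733


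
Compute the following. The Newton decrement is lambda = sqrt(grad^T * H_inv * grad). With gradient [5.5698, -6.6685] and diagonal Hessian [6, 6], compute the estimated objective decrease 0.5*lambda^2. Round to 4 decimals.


Step 1: H is diagonal, so H^(-1) * g = [0.9283, -1.1114].
Step 2: g^T H^(-1) g = sum_i g_i^2 / H_ii
  = (5.5698)^2/6 + (-6.6685)^2/6
  = 5.1704 + 7.4115 = 12.5819
Step 3: Objective decrease = 0.5 * g^T H^(-1) g = 6.291


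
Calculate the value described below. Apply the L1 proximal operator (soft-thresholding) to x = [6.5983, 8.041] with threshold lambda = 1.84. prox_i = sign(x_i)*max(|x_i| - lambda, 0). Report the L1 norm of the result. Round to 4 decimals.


Soft-thresholding with lambda = 1.84:
prox(6.5983) = sign(6.5983)*max(|6.5983| - 1.84, 0) = 4.7583
prox(8.041) = sign(8.041)*max(|8.041| - 1.84, 0) = 6.201
prox(x) = [4.7583, 6.201]
||prox(x)||_1 = 4.7583 + 6.201 = 10.9593


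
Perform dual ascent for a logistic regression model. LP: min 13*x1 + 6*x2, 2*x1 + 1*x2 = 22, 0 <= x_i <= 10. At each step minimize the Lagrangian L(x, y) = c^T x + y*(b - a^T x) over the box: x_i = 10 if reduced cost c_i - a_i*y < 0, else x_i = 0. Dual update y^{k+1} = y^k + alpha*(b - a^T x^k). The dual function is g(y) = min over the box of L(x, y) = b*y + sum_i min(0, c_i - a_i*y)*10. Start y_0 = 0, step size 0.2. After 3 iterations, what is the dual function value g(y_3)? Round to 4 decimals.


Dual ascent for LP: min 13*x1 + 6*x2, 2*x1 + 1*x2 = 22, 0 <= x_i <= 10
Step 1: y^k = 0.0, reduced costs: (13.0, 6.0)
  x^k = (0.0, 0.0), subgradient = b - a^T x = 22.0
  y^{k+1} = 0.0 + 0.2*22.0 = 4.4
Step 2: y^k = 4.4, reduced costs: (4.2, 1.6)
  x^k = (0.0, 0.0), subgradient = b - a^T x = 22.0
  y^{k+1} = 4.4 + 0.2*22.0 = 8.8
Step 3: y^k = 8.8, reduced costs: (-4.6, -2.8)
  x^k = (10.0, 10.0), subgradient = b - a^T x = -8.0
  y^{k+1} = 8.8 + 0.2*-8.0 = 7.2
Dual objective at y_3 = 7.2: reduced costs (-1.4, -1.2), box minimizer x = (10.0, 10.0)
g(y_3) = b*y + (c1 - a1*y)*x1 + (c2 - a2*y)*x2 = 22*7.2 + (-1.4)*10.0 + (-1.2)*10.0 = 158.4 - 14.0 - 12.0 = 132.4


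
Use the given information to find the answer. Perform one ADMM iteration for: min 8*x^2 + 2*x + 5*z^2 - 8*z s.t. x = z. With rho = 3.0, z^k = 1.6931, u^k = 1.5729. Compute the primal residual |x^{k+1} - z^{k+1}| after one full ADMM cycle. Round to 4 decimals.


ADMM iteration with rho = 3.0, z^k = 1.6931, u^k = 1.5729
Step 1: x-update.
Minimize 8*x^2 + 2*x + (3.0/2)*(x - 1.6931 + 1.5729)^2
FOC: (2*8 + 3.0)*x = -2 + 3.0*(1.6931 - 1.5729)
x^{k+1} = -0.0863
Step 2: z-update.
Minimize 5*z^2 - 8*z + (3.0/2)*(-0.0863 - z + 1.5729)^2
FOC: (2*5 + 3.0)*z = 8 + 3.0*(-0.0863 + 1.5729)
z^{k+1} = 0.9584
Step 3: u-update.
u^{k+1} = 1.5729 - 0.0863 - 0.9584 = 0.5282
Step 4: Primal residual = |-0.0863 - 0.9584| = 1.0447


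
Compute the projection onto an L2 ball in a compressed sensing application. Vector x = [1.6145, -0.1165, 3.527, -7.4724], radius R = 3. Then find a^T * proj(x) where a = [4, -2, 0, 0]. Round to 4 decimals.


Step 1: Compute ||x|| (intermediates to 6 decimals).
||x|| = sqrt(1.6145^2 + (-0.1165)^2 + 3.527^2 + (-7.4724)^2) = 8.420016
Step 2: Project.
Since ||x|| > R, scale = R/||x|| = 3/8.420016 = 0.356294, proj(x) = scale * x
proj(x) = [0.575237, -0.041508, 1.256649, -2.662371]
Step 3: Dot product.
a^T * proj(x) = 4*0.575237 - 2*(-0.041508) + 0*1.256649 + 0*(-2.662371) = 2.384


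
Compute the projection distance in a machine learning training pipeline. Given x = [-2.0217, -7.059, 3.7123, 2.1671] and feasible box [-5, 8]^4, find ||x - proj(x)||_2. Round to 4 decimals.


Project each component onto [-5, 8].
clip(-2.0217) = -2.0217, clip(-7.059) = -5.0, clip(3.7123) = 3.7123, clip(2.1671) = 2.1671
Projection = [-2.0217, -5.0, 3.7123, 2.1671]
Squared diffs: [0.0, 4.2395, 0.0, 0.0]
Distance = sqrt(4.2395) = 2.059


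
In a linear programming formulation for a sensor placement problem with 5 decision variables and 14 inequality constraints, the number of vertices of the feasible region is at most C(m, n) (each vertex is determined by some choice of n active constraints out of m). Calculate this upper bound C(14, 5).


Each vertex corresponds to some choice of n active constraints out of m, so the number of vertices is at most C(m, n) = m! / (n!(m-n)!).
m = 14, n = 5
Numerator: 14 * 13 * 12 * 11 * 10
Denominator: 5! = 120
C(14, 5) = 2002


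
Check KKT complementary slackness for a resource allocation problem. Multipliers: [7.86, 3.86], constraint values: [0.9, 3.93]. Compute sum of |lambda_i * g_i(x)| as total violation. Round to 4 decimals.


KKT complementary slackness check:
lambda_1 * g_1 = 7.86 * 0.9 = 7.074
lambda_2 * g_2 = 3.86 * 3.93 = 15.1698
Total violation = 7.074 + 15.1698 = 22.2438


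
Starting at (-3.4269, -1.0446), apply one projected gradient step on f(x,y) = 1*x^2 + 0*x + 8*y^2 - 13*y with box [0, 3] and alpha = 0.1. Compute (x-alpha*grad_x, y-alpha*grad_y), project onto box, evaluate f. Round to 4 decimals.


Step 1: Compute gradient at (-3.4269, -1.0446).
grad_x = 2*1*-3.4269 + 0 = -6.8538
grad_y = 2*8*-1.0446 - 13 = -29.7136
Step 2: Gradient step.
x_raw = -3.4269 - 0.1*-6.8538 = -2.7415
y_raw = -1.0446 - 0.1*-29.7136 = 1.9268
Step 3: Project onto [0, 3].
x_proj = clip(-2.7415) = 0.0
y_proj = clip(1.9268) = 1.9268
Step 4: Evaluate f.
f(0.0, 1.9268) = 4.6514


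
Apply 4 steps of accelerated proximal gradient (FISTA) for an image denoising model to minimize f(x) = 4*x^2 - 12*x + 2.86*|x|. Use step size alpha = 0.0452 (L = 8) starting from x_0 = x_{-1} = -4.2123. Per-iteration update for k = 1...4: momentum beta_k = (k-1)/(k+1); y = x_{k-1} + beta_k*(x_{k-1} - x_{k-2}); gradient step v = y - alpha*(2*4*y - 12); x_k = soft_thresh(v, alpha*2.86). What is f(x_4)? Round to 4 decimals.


FISTA on f(x) = 4*x^2 - 12*x + 2.86*|x|
L = 8, alpha = 0.0452
Iteration 1: beta = 0.0, y = -4.2123 + 0.0*(-4.2123 + 4.2123) = -4.2123
  grad(y) = -45.6984, v = y - alpha*grad = -2.1467
  prox(v) = soft_thresh(-2.1467, 0.1293) = -2.0175
Iteration 2: beta = 0.3333, y = -2.0175 + 0.3333*(-2.0175 + 4.2123) = -1.2858
  grad(y) = -22.2868, v = y - alpha*grad = -0.2785
  prox(v) = soft_thresh(-0.2785, 0.1293) = -0.1492
Iteration 3: beta = 0.5, y = -0.1492 + 0.5*(-0.1492 + 2.0175) = 0.7849
  grad(y) = -5.7207, v = y - alpha*grad = 1.0435
  prox(v) = soft_thresh(1.0435, 0.1293) = 0.9142
Iteration 4: beta = 0.6, y = 0.9142 + 0.6*(0.9142 + 0.1492) = 1.5523
  grad(y) = 0.4182, v = y - alpha*grad = 1.5334
  prox(v) = soft_thresh(1.5334, 0.1293) = 1.4041
f(x_4) = 4*1.4041^2 - 12*1.4041 + 2.86*|1.4041| = -4.9475


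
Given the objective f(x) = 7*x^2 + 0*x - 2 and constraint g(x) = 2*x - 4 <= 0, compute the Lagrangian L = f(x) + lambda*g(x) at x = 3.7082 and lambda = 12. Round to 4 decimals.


Step 1: Evaluate f(x).
f(3.7082) = 7*3.7082^2 + 0*3.7082 - 2 = 94.2552
Step 2: Evaluate g(x).
g(3.7082) = 2*3.7082 - 4 = 3.4164
Step 3: Compute Lagrangian.
L = 94.2552 + 12*3.4164 = 135.252


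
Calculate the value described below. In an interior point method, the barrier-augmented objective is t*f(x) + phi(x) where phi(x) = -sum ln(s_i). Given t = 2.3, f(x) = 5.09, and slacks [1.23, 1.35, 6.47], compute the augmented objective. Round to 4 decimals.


Step 1: Compute log-barrier.
ln values: [0.207, 0.3001, 1.8672]
phi = -(0.207 + 0.3001 + 1.8672) = -2.3743
Step 2: Compute augmented objective.
t*f(x) = 2.3*5.09 = 11.707
Total = 11.707 - 2.3743 = 9.3327


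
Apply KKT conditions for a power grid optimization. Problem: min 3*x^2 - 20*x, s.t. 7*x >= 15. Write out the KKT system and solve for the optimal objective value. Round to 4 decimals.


Step 1: Try lambda = 0 (constraint inactive).
Stationarity: 2*3*x - 20 = 0
x* = 20/(2*3) = 10/3 = 3.3333 (rounded; the exact value 10/3 is used below)
Check constraint: 7*3.3333 = 23.3331 >= 15 -- satisfied.
Step 2: Compute optimal value.
f(x*) = 3*(10/3)^2 - 20*(10/3) = -33.3333


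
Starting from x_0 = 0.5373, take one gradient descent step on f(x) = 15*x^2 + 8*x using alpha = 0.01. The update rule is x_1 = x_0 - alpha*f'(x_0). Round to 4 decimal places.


We compute the gradient at x_0 and apply the update.
f'(x) = 30*x + 8
f'(0.5373) = 30*0.5373 + 8 = 24.119
x_1 = 0.5373 - 0.01*24.119 = 0.2961


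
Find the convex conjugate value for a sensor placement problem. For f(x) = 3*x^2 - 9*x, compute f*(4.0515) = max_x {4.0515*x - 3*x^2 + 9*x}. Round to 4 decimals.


f*(y) = sup_x {y*x - a*x^2 - b*x} = sup_x {(y-b)*x - a*x^2}
FOC: (y - b) - 2a*x = 0 => x* = (y - b)/(2a)
x* = (4.0515 + 9)/(2*3) = 2.1753
f*(4.0515) = (y-b)^2/(4a) = (4.0515 + 9)^2/(4*3)
= 170.3417/12 = 14.1951


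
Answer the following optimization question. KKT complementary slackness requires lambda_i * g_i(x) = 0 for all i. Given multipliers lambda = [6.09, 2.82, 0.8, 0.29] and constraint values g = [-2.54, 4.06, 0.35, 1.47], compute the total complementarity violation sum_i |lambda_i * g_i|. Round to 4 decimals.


KKT complementary slackness check:
lambda_1 * g_1 = 6.09 * -2.54 = -15.4686
lambda_2 * g_2 = 2.82 * 4.06 = 11.4492
lambda_3 * g_3 = 0.8 * 0.35 = 0.28
lambda_4 * g_4 = 0.29 * 1.47 = 0.4263
Total violation = 15.4686 + 11.4492 + 0.28 + 0.4263 = 27.6241


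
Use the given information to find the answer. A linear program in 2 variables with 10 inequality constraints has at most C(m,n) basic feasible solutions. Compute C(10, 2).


Each vertex corresponds to some choice of n active constraints out of m, so the number of vertices is at most C(m, n) = m! / (n!(m-n)!).
m = 10, n = 2
Numerator: 10 * 9
Denominator: 2! = 2
C(10, 2) = 45


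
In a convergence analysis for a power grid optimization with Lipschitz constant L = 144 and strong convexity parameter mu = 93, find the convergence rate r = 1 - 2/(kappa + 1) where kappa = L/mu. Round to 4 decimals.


Step 1: Compute the condition number.
kappa = L/mu = 144/93 = 1.5484
Step 2: Compute the convergence rate.
r = 1 - 2/(kappa + 1) = 1 - 2*mu/(L + mu) = (L - mu)/(L + mu) = 51/237 = 0.2152


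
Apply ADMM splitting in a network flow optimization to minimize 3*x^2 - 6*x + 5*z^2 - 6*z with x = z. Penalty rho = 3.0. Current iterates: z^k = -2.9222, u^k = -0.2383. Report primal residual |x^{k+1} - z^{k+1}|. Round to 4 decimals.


ADMM iteration with rho = 3.0, z^k = -2.9222, u^k = -0.2383
Step 1: x-update.
Minimize 3*x^2 - 6*x + (3.0/2)*(x + 2.9222 - 0.2383)^2
FOC: (2*3 + 3.0)*x = 6 + 3.0*(-2.9222 + 0.2383)
x^{k+1} = -0.228
Step 2: z-update.
Minimize 5*z^2 - 6*z + (3.0/2)*(-0.228 - z - 0.2383)^2
FOC: (2*5 + 3.0)*z = 6 + 3.0*(-0.228 - 0.2383)
z^{k+1} = 0.3539
Step 3: u-update.
u^{k+1} = -0.2383 - 0.228 - 0.3539 = -0.8202
Step 4: Primal residual = |-0.228 - 0.3539| = 0.5819


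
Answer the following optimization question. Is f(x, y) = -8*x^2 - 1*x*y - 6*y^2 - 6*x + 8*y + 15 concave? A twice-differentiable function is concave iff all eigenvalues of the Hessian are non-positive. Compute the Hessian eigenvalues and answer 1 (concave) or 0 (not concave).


The Hessian of f(x,y) = -8*x^2 - 1*x*y - 6*y^2 - 6*x + 8*y + 15 is:
H = [[-16, -1], [-1, -12]]
Trace = -16 - 12 = -28
Determinant = -16*-12 - (-1)^2 = 191
Discriminant = (-28)^2 - 4*191 = 20.0
Eigenvalues: lambda_1 = -16.2361, lambda_2 = -11.7639
The function is concave.

1


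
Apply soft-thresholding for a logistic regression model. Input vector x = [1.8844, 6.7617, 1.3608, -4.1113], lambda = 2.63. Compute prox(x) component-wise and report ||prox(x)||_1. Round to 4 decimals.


Soft-thresholding with lambda = 2.63:
prox(1.8844) = sign(1.8844)*max(|1.8844| - 2.63, 0) = 0.0
prox(6.7617) = sign(6.7617)*max(|6.7617| - 2.63, 0) = 4.1317
prox(1.3608) = sign(1.3608)*max(|1.3608| - 2.63, 0) = 0.0
prox(-4.1113) = sign(-4.1113)*max(|-4.1113| - 2.63, 0) = -1.4813
prox(x) = [0.0, 4.1317, 0.0, -1.4813]
||prox(x)||_1 = 0.0 + 4.1317 + 0.0 + 1.4813 = 5.613


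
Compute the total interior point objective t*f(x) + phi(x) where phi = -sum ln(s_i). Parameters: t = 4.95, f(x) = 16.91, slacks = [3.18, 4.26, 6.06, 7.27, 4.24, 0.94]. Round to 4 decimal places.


Step 1: Compute log-barrier.
ln values: [1.1569, 1.4493, 1.8017, 1.9838, 1.4446, -0.0619]
phi = -(1.1569 + 1.4493 + 1.8017 + 1.9838 + 1.4446 - 0.0619) = -7.7743
Step 2: Compute augmented objective.
t*f(x) = 4.95*16.91 = 83.7045
Total = 83.7045 - 7.7743 = 75.9302


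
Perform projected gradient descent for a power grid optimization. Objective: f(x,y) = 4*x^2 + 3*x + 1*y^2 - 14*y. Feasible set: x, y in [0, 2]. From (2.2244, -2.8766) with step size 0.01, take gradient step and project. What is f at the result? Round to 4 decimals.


Step 1: Compute gradient at (2.2244, -2.8766).
grad_x = 2*4*2.2244 + 3 = 20.7952
grad_y = 2*1*-2.8766 - 14 = -19.7532
Step 2: Gradient step.
x_raw = 2.2244 - 0.01*20.7952 = 2.0164
y_raw = -2.8766 - 0.01*-19.7532 = -2.6791
Step 3: Project onto [0, 2].
x_proj = clip(2.0164) = 2.0
y_proj = clip(-2.6791) = 0.0
Step 4: Evaluate f.
f(2.0, 0.0) = 22.0


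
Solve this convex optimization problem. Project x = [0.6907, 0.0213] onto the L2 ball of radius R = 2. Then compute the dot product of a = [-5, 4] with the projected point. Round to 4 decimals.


Step 1: Compute ||x|| (intermediates to 6 decimals).
||x|| = sqrt(0.6907^2 + 0.0213^2) = 0.691028
Step 2: Project.
Since ||x|| <= R, proj = x (no scaling needed).
proj(x) = [0.6907, 0.0213]
Step 3: Dot product.
a^T * proj(x) = -5*0.6907 + 4*0.0213 = -3.3683


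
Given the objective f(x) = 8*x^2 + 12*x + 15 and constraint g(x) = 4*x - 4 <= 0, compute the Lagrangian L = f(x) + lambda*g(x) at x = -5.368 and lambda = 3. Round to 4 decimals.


Step 1: Evaluate f(x).
f(-5.368) = 8*(-5.368)^2 + 12*(-5.368) + 15 = 181.1074
Step 2: Evaluate g(x).
g(-5.368) = 4*-5.368 - 4 = -25.472
Step 3: Compute Lagrangian.
L = 181.1074 + 3*-25.472 = 104.6914


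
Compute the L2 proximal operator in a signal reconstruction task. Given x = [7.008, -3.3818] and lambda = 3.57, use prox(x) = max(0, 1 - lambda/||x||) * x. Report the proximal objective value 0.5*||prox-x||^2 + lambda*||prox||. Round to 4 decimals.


Step 1: Compute ||x||.
||x|| = 7.7813
Step 2: Compute scaling factor.
scale = max(0, 1 - 3.57/7.7813) = 0.5412
Step 3: prox(x) = [3.7928, -1.8303]
||prox(x)|| = 4.2113
Step 4: Proximal objective.
0.5*||prox-x||^2 = 6.3725
lambda*||prox|| = 15.0343
Total = 21.4068


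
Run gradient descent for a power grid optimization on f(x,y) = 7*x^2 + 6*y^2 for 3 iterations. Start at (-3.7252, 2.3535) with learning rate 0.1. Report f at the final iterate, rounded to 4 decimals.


Gradient descent on f(x,y) = 7*x^2 + 6*y^2.
Starting point: (-3.7252, 2.3535), alpha = 0.1
Step 1: grad_x = 2*7*-3.7252 = -52.1528, grad_y = 2*6*2.3535 = 28.242
  x_1 = -3.7252 - 0.1*-52.1528 = 1.4901
  y_1 = 2.3535 - 0.1*28.242 = -0.4707
Step 2: grad_x = 2*7*1.4901 = 20.8611, grad_y = 2*6*-0.4707 = -5.6484
  x_2 = 1.4901 - 0.1*20.8611 = -0.596
  y_2 = -0.4707 - 0.1*-5.6484 = 0.0941
Step 3: grad_x = 2*7*-0.596 = -8.3444, grad_y = 2*6*0.0941 = 1.1297
  x_3 = -0.596 - 0.1*-8.3444 = 0.2384
  y_3 = 0.0941 - 0.1*1.1297 = -0.0188
f(0.2384, -0.0188) = 7*0.2384^2 + 6*(-0.0188)^2 = 0.4


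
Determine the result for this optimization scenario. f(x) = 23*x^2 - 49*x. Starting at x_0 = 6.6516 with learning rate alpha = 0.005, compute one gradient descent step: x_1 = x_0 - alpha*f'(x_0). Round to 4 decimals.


We compute the gradient at x_0 and apply the update.
f'(x) = 46*x - 49
f'(6.6516) = 46*6.6516 - 49 = 256.9736
x_1 = 6.6516 - 0.005*256.9736 = 5.3667


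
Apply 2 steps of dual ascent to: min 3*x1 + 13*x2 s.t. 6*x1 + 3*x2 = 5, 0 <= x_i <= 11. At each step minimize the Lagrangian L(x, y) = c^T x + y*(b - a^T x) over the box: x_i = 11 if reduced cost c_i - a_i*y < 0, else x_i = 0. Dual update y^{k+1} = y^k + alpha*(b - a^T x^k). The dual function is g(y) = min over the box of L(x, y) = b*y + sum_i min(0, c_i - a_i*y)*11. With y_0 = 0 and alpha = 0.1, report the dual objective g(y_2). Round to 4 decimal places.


Dual ascent for LP: min 3*x1 + 13*x2, 6*x1 + 3*x2 = 5, 0 <= x_i <= 11
Step 1: y^k = 0.0, reduced costs: (3.0, 13.0)
  x^k = (0.0, 0.0), subgradient = b - a^T x = 5.0
  y^{k+1} = 0.0 + 0.1*5.0 = 0.5
Step 2: y^k = 0.5, reduced costs: (0.0, 11.5)
  x^k = (0.0, 0.0), subgradient = b - a^T x = 5.0
  y^{k+1} = 0.5 + 0.1*5.0 = 1.0
Dual objective at y_2 = 1.0: reduced costs (-3.0, 10.0), box minimizer x = (11.0, 0.0)
g(y_2) = b*y + (c1 - a1*y)*x1 + (c2 - a2*y)*x2 = 5*1.0 + (-3.0)*11.0 + 10.0*0.0 = 5.0 - 33.0 + 0.0 = -28.0


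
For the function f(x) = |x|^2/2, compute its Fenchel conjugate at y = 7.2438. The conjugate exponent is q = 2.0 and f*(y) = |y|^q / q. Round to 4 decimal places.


The conjugate exponent q satisfies 1/p + 1/q = 1.
p = 2, so q = 2/(2 - 1) = 2.0
|y|^q = 7.2438^2.0 = 52.4726
f*(7.2438) = 52.4726 / 2.0 = 26.2363


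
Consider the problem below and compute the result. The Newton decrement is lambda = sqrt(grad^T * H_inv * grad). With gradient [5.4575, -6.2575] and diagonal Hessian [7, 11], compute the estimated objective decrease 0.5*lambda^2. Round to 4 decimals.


Step 1: H is diagonal, so H^(-1) * g = [0.7796, -0.5689].
Step 2: g^T H^(-1) g = sum_i g_i^2 / H_ii
  = (5.4575)^2/7 + (-6.2575)^2/11
  = 4.2549 + 3.5597 = 7.8146
Step 3: Objective decrease = 0.5 * g^T H^(-1) g = 3.9073


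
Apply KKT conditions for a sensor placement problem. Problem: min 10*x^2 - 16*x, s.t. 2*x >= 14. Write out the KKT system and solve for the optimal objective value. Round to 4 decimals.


Step 1: Try lambda = 0 (constraint inactive).
x_unc = 16/(2*10) = 0.8
Check: 2*0.8 = 1.6 < 14 -- violated!
Step 2: Constraint must be active: 2*x = 14
x* = 14/2 = 7.0
lambda = (2*10*7.0 - 16)/2 = 62.0
Step 3: Compute optimal value.
f(x*) = 10*7.0^2 - 16*7.0 = 378.0


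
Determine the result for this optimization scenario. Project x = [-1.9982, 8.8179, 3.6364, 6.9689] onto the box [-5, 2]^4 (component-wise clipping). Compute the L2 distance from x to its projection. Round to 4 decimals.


Project each component onto [-5, 2].
clip(-1.9982) = -1.9982, clip(8.8179) = 2.0, clip(3.6364) = 2.0, clip(6.9689) = 2.0
Projection = [-1.9982, 2.0, 2.0, 2.0]
Squared diffs: [0.0, 46.4838, 2.6778, 24.69]
Distance = sqrt(73.8516) = 8.5937


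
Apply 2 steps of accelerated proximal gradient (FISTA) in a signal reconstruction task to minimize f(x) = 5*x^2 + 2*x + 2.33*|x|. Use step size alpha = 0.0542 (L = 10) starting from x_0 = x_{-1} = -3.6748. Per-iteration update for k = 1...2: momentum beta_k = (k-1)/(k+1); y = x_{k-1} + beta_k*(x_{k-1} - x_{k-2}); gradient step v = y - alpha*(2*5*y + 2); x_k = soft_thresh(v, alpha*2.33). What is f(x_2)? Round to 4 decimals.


FISTA on f(x) = 5*x^2 + 2*x + 2.33*|x|
L = 10, alpha = 0.0542
Iteration 1: beta = 0.0, y = -3.6748 + 0.0*(-3.6748 + 3.6748) = -3.6748
  grad(y) = -34.748, v = y - alpha*grad = -1.7915
  prox(v) = soft_thresh(-1.7915, 0.1263) = -1.6652
Iteration 2: beta = 0.3333, y = -1.6652 + 0.3333*(-1.6652 + 3.6748) = -0.9953
  grad(y) = -7.953, v = y - alpha*grad = -0.5642
  prox(v) = soft_thresh(-0.5642, 0.1263) = -0.438
f(x_2) = 5*(-0.438)^2 + 2*(-0.438) + 2.33*|-0.438| = 1.1036


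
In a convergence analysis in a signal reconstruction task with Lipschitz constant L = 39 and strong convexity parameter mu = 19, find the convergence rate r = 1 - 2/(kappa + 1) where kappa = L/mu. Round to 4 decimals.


Step 1: Compute the condition number.
kappa = L/mu = 39/19 = 2.0526
Step 2: Compute the convergence rate.
r = 1 - 2/(kappa + 1) = 1 - 2*mu/(L + mu) = (L - mu)/(L + mu) = 20/58 = 0.3448


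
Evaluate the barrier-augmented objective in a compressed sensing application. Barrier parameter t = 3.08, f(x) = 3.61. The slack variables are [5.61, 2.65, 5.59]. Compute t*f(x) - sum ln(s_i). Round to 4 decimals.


Step 1: Compute log-barrier.
ln values: [1.7246, 0.9746, 1.721]
phi = -(1.7246 + 0.9746 + 1.721) = -4.4201
Step 2: Compute augmented objective.
t*f(x) = 3.08*3.61 = 11.1188
Total = 11.1188 - 4.4201 = 6.6987


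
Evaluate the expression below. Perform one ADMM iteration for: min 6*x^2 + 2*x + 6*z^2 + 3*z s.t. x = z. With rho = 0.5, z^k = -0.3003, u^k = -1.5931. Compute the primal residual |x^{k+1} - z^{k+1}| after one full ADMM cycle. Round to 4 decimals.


ADMM iteration with rho = 0.5, z^k = -0.3003, u^k = -1.5931
Step 1: x-update.
Minimize 6*x^2 + 2*x + (0.5/2)*(x + 0.3003 - 1.5931)^2
FOC: (2*6 + 0.5)*x = -2 + 0.5*(-0.3003 + 1.5931)
x^{k+1} = -0.1083
Step 2: z-update.
Minimize 6*z^2 + 3*z + (0.5/2)*(-0.1083 - z - 1.5931)^2
FOC: (2*6 + 0.5)*z = -3 + 0.5*(-0.1083 - 1.5931)
z^{k+1} = -0.3081
Step 3: u-update.
u^{k+1} = -1.5931 - 0.1083 + 0.3081 = -1.3933
Step 4: Primal residual = |-0.1083 + 0.3081| = 0.1998


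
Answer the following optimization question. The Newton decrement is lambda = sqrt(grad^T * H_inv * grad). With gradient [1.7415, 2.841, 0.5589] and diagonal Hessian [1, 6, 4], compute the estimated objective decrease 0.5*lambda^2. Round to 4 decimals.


Step 1: H is diagonal, so H^(-1) * g = [1.7415, 0.4735, 0.1397].
Step 2: g^T H^(-1) g = sum_i g_i^2 / H_ii
  = (1.7415)^2/1 + (2.841)^2/6 + (0.5589)^2/4
  = 3.0328 + 1.3452 + 0.0781 = 4.4561
Step 3: Objective decrease = 0.5 * g^T H^(-1) g = 2.2281


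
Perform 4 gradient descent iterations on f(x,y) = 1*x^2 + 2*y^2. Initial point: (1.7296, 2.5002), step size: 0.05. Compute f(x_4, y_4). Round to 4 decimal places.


Gradient descent on f(x,y) = 1*x^2 + 2*y^2.
Starting point: (1.7296, 2.5002), alpha = 0.05
Step 1: grad_x = 2*1*1.7296 = 3.4592, grad_y = 2*2*2.5002 = 10.0008
  x_1 = 1.7296 - 0.05*3.4592 = 1.5566
  y_1 = 2.5002 - 0.05*10.0008 = 2.0002
Step 2: grad_x = 2*1*1.5566 = 3.1133, grad_y = 2*2*2.0002 = 8.0006
  x_2 = 1.5566 - 0.05*3.1133 = 1.401
  y_2 = 2.0002 - 0.05*8.0006 = 1.6001
Step 3: grad_x = 2*1*1.401 = 2.802, grad_y = 2*2*1.6001 = 6.4005
  x_3 = 1.401 - 0.05*2.802 = 1.2609
  y_3 = 1.6001 - 0.05*6.4005 = 1.2801
Step 4: grad_x = 2*1*1.2609 = 2.5218, grad_y = 2*2*1.2801 = 5.1204
  x_4 = 1.2609 - 0.05*2.5218 = 1.1348
  y_4 = 1.2801 - 0.05*5.1204 = 1.0241
f(1.1348, 1.0241) = 1*1.1348^2 + 2*1.0241^2 = 3.3852


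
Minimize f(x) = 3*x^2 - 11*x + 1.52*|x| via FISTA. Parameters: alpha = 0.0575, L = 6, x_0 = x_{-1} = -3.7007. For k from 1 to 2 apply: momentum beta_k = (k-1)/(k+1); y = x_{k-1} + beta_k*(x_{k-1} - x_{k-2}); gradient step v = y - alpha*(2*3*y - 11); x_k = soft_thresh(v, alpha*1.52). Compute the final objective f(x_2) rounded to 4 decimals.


FISTA on f(x) = 3*x^2 - 11*x + 1.52*|x|
L = 6, alpha = 0.0575
Iteration 1: beta = 0.0, y = -3.7007 + 0.0*(-3.7007 + 3.7007) = -3.7007
  grad(y) = -33.2042, v = y - alpha*grad = -1.7915
  prox(v) = soft_thresh(-1.7915, 0.0874) = -1.7041
Iteration 2: beta = 0.3333, y = -1.7041 + 0.3333*(-1.7041 + 3.7007) = -1.0385
  grad(y) = -17.2311, v = y - alpha*grad = -0.0477
  prox(v) = soft_thresh(-0.0477, 0.0874) = 0.0
f(x_2) = 3*0.0^2 - 11*0.0 + 1.52*|0.0| = 0.0


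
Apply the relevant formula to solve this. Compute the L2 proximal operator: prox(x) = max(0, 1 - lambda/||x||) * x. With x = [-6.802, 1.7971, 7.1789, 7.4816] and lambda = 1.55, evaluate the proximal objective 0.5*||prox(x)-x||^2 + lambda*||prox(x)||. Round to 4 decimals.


Step 1: Compute ||x||.
||x|| = 12.5303
Step 2: Compute scaling factor.
scale = max(0, 1 - 1.55/12.5303) = 0.8763
Step 3: prox(x) = [-5.9606, 1.5748, 6.2909, 6.5561]
||prox(x)|| = 10.9803
Step 4: Proximal objective.
0.5*||prox-x||^2 = 1.2013
lambda*||prox|| = 17.0195
Total = 18.2207


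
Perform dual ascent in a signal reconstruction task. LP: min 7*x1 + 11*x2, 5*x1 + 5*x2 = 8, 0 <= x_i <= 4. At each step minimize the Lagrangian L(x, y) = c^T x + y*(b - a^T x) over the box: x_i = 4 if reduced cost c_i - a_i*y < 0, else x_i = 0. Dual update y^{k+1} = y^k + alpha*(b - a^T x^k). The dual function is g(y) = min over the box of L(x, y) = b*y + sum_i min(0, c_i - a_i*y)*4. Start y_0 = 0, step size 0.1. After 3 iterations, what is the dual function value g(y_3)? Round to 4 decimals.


Dual ascent for LP: min 7*x1 + 11*x2, 5*x1 + 5*x2 = 8, 0 <= x_i <= 4
Step 1: y^k = 0.0, reduced costs: (7.0, 11.0)
  x^k = (0.0, 0.0), subgradient = b - a^T x = 8.0
  y^{k+1} = 0.0 + 0.1*8.0 = 0.8
Step 2: y^k = 0.8, reduced costs: (3.0, 7.0)
  x^k = (0.0, 0.0), subgradient = b - a^T x = 8.0
  y^{k+1} = 0.8 + 0.1*8.0 = 1.6
Step 3: y^k = 1.6, reduced costs: (-1.0, 3.0)
  x^k = (4.0, 0.0), subgradient = b - a^T x = -12.0
  y^{k+1} = 1.6 + 0.1*-12.0 = 0.4
Dual objective at y_3 = 0.4: reduced costs (5.0, 9.0), box minimizer x = (0.0, 0.0)
g(y_3) = b*y + (c1 - a1*y)*x1 + (c2 - a2*y)*x2 = 8*0.4 + 5.0*0.0 + 9.0*0.0 = 3.2 + 0.0 + 0.0 = 3.2


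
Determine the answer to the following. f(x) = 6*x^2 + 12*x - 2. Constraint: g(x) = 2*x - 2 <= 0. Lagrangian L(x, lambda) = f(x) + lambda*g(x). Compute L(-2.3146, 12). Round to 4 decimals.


Step 1: Evaluate f(x).
f(-2.3146) = 6*(-2.3146)^2 + 12*(-2.3146) - 2 = 2.369
Step 2: Evaluate g(x).
g(-2.3146) = 2*-2.3146 - 2 = -6.6292
Step 3: Compute Lagrangian.
L = 2.369 + 12*-6.6292 = -77.1814


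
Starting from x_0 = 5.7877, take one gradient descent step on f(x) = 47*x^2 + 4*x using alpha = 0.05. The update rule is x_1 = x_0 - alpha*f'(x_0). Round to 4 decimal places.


We compute the gradient at x_0 and apply the update.
f'(x) = 94*x + 4
f'(5.7877) = 94*5.7877 + 4 = 548.0438
x_1 = 5.7877 - 0.05*548.0438 = -21.6145


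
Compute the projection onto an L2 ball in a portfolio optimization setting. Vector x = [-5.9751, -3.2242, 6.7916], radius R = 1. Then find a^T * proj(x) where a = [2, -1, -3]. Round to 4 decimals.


Step 1: Compute ||x|| (intermediates to 6 decimals).
||x|| = sqrt((-5.9751)^2 + (-3.2242)^2 + 6.7916^2) = 9.603287
Step 2: Project.
Since ||x|| > R, scale = R/||x|| = 1/9.603287 = 0.104131, proj(x) = scale * x
proj(x) = [-0.622193, -0.335739, 0.707216]
Step 3: Dot product.
a^T * proj(x) = 2*(-0.622193) - 1*(-0.335739) - 3*0.707216 = -3.0303


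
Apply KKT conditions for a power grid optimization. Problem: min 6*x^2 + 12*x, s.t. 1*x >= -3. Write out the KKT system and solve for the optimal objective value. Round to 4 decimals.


Step 1: Try lambda = 0 (constraint inactive).
Stationarity: 2*6*x + 12 = 0
x* = -12/(2*6) = -1.0
Check constraint: 1*-1.0 = -1.0 >= -3 -- satisfied.
Step 2: Compute optimal value.
f(x*) = 6*(-1.0)^2 + 12*(-1.0) = -6.0


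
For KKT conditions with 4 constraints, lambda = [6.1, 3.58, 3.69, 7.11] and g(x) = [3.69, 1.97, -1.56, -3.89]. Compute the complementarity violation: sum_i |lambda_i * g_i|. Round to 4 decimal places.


KKT complementary slackness check:
lambda_1 * g_1 = 6.1 * 3.69 = 22.509
lambda_2 * g_2 = 3.58 * 1.97 = 7.0526
lambda_3 * g_3 = 3.69 * -1.56 = -5.7564
lambda_4 * g_4 = 7.11 * -3.89 = -27.6579
Total violation = 22.509 + 7.0526 + 5.7564 + 27.6579 = 62.9759


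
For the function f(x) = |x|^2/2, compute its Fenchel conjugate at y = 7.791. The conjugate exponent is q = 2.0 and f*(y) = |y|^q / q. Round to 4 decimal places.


The conjugate exponent q satisfies 1/p + 1/q = 1.
p = 2, so q = 2/(2 - 1) = 2.0
|y|^q = 7.791^2.0 = 60.6997
f*(7.791) = 60.6997 / 2.0 = 30.3498


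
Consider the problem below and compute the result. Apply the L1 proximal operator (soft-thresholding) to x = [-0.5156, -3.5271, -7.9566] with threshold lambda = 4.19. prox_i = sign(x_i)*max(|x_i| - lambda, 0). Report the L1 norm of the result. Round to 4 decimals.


Soft-thresholding with lambda = 4.19:
prox(-0.5156) = sign(-0.5156)*max(|-0.5156| - 4.19, 0) = 0.0
prox(-3.5271) = sign(-3.5271)*max(|-3.5271| - 4.19, 0) = 0.0
prox(-7.9566) = sign(-7.9566)*max(|-7.9566| - 4.19, 0) = -3.7666
prox(x) = [0.0, 0.0, -3.7666]
||prox(x)||_1 = 0.0 + 0.0 + 3.7666 = 3.7666


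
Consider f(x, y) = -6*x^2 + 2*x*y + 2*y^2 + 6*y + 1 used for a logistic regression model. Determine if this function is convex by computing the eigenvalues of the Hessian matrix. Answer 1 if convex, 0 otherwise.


The Hessian of f(x,y) = -6*x^2 + 2*x*y + 2*y^2 + 6*y + 1 is:
H = [[-12, 2], [2, 4]]
Trace = -12 + 4 = -8
Determinant = -12*4 - (2)^2 = -52
Discriminant = (-8)^2 - 4*-52 = 272.0
Eigenvalues: lambda_1 = -12.2462, lambda_2 = 4.2462
The function is not convex.

0


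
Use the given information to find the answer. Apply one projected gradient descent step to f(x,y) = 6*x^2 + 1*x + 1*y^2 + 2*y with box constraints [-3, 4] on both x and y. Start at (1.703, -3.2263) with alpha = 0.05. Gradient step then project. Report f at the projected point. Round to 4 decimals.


Step 1: Compute gradient at (1.703, -3.2263).
grad_x = 2*6*1.703 + 1 = 21.436
grad_y = 2*1*-3.2263 + 2 = -4.4526
Step 2: Gradient step.
x_raw = 1.703 - 0.05*21.436 = 0.6312
y_raw = -3.2263 - 0.05*-4.4526 = -3.0037
Step 3: Project onto [-3, 4].
x_proj = clip(0.6312) = 0.6312
y_proj = clip(-3.0037) = -3.0
Step 4: Evaluate f.
f(0.6312, -3.0) = 6.0217
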